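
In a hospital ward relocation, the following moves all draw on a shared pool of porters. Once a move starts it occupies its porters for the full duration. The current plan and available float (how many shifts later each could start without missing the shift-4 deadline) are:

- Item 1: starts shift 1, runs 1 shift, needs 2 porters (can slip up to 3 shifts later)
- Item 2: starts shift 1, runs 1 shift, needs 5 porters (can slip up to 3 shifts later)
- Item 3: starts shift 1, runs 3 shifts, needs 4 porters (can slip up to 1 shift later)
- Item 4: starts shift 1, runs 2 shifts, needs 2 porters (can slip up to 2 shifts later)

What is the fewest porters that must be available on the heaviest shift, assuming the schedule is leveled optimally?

Early-start (Item 1@1, Item 2@1, Item 3@1, Item 4@1) gives peak 13: s1:13  s2:6  s3:4  s4:0.
Shift Item 2→4, Item 4→2.
Schedule Item 1@1, Item 2@4, Item 3@1, Item 4@2: s1:6  s2:6  s3:6  s4:5 — peak 6.
Total porter-shifts = 23 over 4 shifts ⇒ peak ≥ ⌈23/4⌉ = 6, so 6 is optimal.

6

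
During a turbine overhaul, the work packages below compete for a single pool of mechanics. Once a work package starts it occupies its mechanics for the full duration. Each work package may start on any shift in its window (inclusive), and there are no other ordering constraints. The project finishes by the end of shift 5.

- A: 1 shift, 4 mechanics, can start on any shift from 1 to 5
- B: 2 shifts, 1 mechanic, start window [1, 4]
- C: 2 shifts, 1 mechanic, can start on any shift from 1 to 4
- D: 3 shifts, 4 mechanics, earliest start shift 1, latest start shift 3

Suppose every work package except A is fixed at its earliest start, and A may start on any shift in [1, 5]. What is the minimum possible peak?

A@1: s1:10  s2:6  s3:4  s4:0  s5:0 → peak 10
A@2: s1:6  s2:10  s3:4  s4:0  s5:0 → peak 10
A@3: s1:6  s2:6  s3:8  s4:0  s5:0 → peak 8
A@4: s1:6  s2:6  s3:4  s4:4  s5:0 → peak 6
A@5: s1:6  s2:6  s3:4  s4:0  s5:4 → peak 6
Best is A@4, peak 6.

6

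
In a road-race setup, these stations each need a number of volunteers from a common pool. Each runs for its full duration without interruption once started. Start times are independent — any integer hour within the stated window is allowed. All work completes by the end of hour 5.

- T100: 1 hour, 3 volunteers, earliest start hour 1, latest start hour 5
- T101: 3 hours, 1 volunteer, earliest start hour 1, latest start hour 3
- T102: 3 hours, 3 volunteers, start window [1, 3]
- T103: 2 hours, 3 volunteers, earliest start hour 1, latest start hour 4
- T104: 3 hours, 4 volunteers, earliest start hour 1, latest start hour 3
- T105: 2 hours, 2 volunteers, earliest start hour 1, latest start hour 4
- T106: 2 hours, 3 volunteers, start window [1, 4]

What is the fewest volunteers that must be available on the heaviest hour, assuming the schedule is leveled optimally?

10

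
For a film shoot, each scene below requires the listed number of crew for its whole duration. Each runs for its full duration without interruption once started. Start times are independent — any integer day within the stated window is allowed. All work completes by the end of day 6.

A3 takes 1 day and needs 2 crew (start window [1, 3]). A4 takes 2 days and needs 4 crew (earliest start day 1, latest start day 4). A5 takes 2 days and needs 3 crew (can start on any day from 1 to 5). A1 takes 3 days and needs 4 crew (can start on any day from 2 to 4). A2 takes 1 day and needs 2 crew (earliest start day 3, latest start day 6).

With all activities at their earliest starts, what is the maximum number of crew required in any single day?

11

Early-start schedule: A3@1, A4@1, A5@1, A1@2, A2@3.
Load per day: day 1: 9, day 2: 11, day 3: 6, day 4: 4, day 5: 0, day 6: 0.
Peak is 11.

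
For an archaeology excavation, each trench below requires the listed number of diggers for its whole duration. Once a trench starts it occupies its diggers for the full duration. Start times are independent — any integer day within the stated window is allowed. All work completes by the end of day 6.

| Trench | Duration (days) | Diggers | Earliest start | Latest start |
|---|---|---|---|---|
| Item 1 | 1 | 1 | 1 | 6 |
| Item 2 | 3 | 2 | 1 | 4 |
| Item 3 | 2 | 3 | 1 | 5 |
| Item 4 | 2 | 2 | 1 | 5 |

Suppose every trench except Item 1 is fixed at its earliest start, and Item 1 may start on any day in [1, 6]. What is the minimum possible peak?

Item 1@1: d1:8  d2:7  d3:2  d4:0  d5:0  d6:0 → peak 8
Item 1@2: d1:7  d2:8  d3:2  d4:0  d5:0  d6:0 → peak 8
Item 1@3: d1:7  d2:7  d3:3  d4:0  d5:0  d6:0 → peak 7
Item 1@4: d1:7  d2:7  d3:2  d4:1  d5:0  d6:0 → peak 7
Item 1@5: d1:7  d2:7  d3:2  d4:0  d5:1  d6:0 → peak 7
Item 1@6: d1:7  d2:7  d3:2  d4:0  d5:0  d6:1 → peak 7
Best is Item 1@3, peak 7.

7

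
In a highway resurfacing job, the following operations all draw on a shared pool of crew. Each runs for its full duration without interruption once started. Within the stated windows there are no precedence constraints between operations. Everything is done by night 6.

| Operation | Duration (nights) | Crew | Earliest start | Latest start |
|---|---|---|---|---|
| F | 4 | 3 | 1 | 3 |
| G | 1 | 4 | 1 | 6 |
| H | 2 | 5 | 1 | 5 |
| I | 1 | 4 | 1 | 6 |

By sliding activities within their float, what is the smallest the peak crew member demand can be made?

Early-start (F@1, G@1, H@1, I@1) gives peak 16: n1:16  n2:8  n3:3  n4:3  n5:0  n6:0.
Shift H→5, I→2.
Schedule F@1, G@1, H@5, I@2: n1:7  n2:7  n3:3  n4:3  n5:5  n6:5 — peak 7.

7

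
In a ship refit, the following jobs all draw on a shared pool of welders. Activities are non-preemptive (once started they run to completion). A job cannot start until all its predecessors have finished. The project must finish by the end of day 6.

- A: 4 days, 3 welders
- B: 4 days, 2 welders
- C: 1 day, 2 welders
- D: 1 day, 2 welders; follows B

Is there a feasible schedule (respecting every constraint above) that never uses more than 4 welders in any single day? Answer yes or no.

no

The minimum achievable peak is 5; 4 < 5, so no feasible schedule stays within the cap.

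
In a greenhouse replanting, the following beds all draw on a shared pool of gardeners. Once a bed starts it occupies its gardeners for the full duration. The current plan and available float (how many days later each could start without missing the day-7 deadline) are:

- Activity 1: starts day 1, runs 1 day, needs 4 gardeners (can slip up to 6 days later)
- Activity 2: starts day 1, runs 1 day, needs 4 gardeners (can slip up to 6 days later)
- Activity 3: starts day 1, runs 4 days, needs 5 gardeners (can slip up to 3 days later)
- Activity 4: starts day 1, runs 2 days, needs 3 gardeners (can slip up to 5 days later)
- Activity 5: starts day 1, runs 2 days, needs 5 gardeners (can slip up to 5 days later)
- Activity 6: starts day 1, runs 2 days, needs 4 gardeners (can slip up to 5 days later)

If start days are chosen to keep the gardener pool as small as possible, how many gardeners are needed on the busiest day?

9

Early-start (Activity 1@1, Activity 2@1, Activity 3@1, Activity 4@1, Activity 5@1, Activity 6@1) gives peak 25: d1:25  d2:17  d3:5  d4:5  d5:0  d6:0  d7:0.
Shift Activity 3→2, Activity 4→2, Activity 5→6, Activity 6→4.
Schedule Activity 1@1, Activity 2@1, Activity 3@2, Activity 4@2, Activity 5@6, Activity 6@4: d1:8  d2:8  d3:8  d4:9  d5:9  d6:5  d7:5 — peak 9.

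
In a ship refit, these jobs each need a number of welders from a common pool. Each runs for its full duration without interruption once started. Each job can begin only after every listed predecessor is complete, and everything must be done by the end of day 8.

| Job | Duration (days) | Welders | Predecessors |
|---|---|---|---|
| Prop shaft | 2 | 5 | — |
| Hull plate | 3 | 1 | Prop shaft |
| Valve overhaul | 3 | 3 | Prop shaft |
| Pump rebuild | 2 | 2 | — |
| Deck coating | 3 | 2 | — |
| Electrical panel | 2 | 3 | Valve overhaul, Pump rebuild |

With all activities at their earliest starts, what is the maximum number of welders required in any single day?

9

Early-start schedule: Prop shaft@1, Hull plate@3, Valve overhaul@3, Pump rebuild@1, Deck coating@1, Electrical panel@6.
Load per day: day 1: 9, day 2: 9, day 3: 6, day 4: 4, day 5: 4, day 6: 3, day 7: 3, day 8: 0.
Peak is 9.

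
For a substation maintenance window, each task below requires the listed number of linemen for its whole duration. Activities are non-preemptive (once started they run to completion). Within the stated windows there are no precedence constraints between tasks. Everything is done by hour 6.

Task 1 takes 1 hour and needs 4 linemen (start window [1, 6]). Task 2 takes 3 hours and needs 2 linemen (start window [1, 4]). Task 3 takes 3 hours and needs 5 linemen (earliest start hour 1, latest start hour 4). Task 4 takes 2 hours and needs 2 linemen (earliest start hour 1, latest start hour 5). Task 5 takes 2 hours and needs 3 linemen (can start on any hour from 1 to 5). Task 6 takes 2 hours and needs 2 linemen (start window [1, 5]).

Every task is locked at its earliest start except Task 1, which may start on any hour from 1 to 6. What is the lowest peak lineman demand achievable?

14

Task 1@1: h1:18  h2:14  h3:7  h4:0  h5:0  h6:0 → peak 18
Task 1@2: h1:14  h2:18  h3:7  h4:0  h5:0  h6:0 → peak 18
Task 1@3: h1:14  h2:14  h3:11  h4:0  h5:0  h6:0 → peak 14
Task 1@4: h1:14  h2:14  h3:7  h4:4  h5:0  h6:0 → peak 14
Task 1@5: h1:14  h2:14  h3:7  h4:0  h5:4  h6:0 → peak 14
Task 1@6: h1:14  h2:14  h3:7  h4:0  h5:0  h6:4 → peak 14
Best is Task 1@3, peak 14.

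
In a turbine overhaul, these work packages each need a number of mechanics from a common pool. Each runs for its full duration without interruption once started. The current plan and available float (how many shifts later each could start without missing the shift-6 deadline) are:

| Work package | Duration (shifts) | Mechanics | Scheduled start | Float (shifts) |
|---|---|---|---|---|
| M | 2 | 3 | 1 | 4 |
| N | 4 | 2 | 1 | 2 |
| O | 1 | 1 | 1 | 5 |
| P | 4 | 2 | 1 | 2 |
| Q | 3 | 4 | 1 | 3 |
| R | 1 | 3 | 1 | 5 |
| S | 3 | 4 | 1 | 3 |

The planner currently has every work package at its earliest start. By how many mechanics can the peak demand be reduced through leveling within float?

10

Early-start peak: s1:19  s2:15  s3:12  s4:4  s5:0  s6:0 ⇒ 19.
Leveled (M@1, N@1, O@3, P@3, Q@1, R@5, S@4): s1:9  s2:9  s3:9  s4:8  s5:9  s6:6 ⇒ 9.
Reduction 19 − 9 = 10.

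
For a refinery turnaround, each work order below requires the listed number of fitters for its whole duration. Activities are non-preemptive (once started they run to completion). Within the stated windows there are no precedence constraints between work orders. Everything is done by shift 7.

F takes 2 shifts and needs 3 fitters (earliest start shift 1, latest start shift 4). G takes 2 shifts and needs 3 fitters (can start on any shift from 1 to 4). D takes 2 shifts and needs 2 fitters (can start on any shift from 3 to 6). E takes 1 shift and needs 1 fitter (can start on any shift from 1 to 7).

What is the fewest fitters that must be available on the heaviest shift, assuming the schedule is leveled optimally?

3

Early-start (F@1, G@1, D@3, E@1) gives peak 7: s1:7  s2:6  s3:2  s4:2  s5:0  s6:0  s7:0.
Shift G→3, D→5, E→5.
Schedule F@1, G@3, D@5, E@5: s1:3  s2:3  s3:3  s4:3  s5:3  s6:2  s7:0 — peak 3.
Total fitter-shifts = 17 over 7 shifts ⇒ peak ≥ ⌈17/7⌉ = 3, so 3 is optimal.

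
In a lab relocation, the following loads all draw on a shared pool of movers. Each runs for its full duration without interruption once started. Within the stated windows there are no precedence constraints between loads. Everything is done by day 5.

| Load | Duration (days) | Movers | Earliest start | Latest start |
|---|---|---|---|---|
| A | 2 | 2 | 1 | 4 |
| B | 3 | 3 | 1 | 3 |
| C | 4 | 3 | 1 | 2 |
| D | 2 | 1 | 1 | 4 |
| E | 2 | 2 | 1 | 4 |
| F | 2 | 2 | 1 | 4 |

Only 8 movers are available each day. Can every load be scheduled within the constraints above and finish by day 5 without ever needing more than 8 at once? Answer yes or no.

Schedule A@1, B@1, C@1, D@3, E@4, F@4: d1:8  d2:8  d3:7  d4:8  d5:4 — peak 8 ≤ 8.

yes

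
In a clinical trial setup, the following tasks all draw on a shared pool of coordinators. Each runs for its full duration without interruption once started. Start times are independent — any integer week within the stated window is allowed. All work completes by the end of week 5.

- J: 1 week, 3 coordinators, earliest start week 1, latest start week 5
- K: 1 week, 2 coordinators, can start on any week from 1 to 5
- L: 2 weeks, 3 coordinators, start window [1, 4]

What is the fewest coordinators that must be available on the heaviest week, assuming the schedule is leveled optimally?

Early-start (J@1, K@1, L@1) gives peak 8: w1:8  w2:3  w3:0  w4:0  w5:0.
Shift K→2, L→3.
Schedule J@1, K@2, L@3: w1:3  w2:2  w3:3  w4:3  w5:0 — peak 3.
Total coordinator-weeks = 11 over 5 weeks ⇒ peak ≥ ⌈11/5⌉ = 3, so 3 is optimal.

3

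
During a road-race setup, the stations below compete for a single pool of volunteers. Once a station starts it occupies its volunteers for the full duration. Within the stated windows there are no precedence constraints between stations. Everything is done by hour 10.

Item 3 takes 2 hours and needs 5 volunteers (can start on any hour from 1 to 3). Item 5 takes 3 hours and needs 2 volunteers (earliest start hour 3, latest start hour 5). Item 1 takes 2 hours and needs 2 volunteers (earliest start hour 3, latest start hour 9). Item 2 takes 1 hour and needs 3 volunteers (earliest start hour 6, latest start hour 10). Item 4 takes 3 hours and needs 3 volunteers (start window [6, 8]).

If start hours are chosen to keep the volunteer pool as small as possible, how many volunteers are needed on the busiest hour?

5

Early-start (Item 3@1, Item 5@3, Item 1@3, Item 2@6, Item 4@6) gives peak 6: h1:5  h2:5  h3:4  h4:4  h5:2  h6:6  h7:3  h8:3  h9:0  h10:0.
Shift Item 4→7.
Schedule Item 3@1, Item 5@3, Item 1@3, Item 2@6, Item 4@7: h1:5  h2:5  h3:4  h4:4  h5:2  h6:3  h7:3  h8:3  h9:3  h10:0 — peak 5.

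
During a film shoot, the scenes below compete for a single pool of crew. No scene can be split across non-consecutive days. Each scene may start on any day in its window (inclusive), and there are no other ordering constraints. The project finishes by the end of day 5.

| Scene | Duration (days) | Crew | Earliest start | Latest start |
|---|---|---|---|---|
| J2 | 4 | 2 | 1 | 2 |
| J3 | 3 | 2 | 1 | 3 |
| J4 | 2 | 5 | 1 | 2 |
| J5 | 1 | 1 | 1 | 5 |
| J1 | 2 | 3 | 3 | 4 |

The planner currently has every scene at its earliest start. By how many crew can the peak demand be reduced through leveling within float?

Early-start peak: d1:10  d2:9  d3:7  d4:5  d5:0 ⇒ 10.
Leveled (J2@1, J3@3, J4@1, J5@3, J1@4): d1:7  d2:7  d3:5  d4:7  d5:5 ⇒ 7.
Reduction 10 − 7 = 3.

3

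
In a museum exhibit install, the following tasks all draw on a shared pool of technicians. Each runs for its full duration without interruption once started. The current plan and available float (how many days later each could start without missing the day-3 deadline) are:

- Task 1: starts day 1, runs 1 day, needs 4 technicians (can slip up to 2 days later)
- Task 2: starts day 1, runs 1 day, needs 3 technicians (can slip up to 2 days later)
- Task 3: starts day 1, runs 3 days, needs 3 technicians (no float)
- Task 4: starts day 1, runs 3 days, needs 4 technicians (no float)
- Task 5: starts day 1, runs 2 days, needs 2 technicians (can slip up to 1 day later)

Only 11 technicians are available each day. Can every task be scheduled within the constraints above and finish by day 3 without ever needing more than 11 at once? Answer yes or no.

no

The minimum achievable peak is 12; 11 < 12, so no feasible schedule stays within the cap.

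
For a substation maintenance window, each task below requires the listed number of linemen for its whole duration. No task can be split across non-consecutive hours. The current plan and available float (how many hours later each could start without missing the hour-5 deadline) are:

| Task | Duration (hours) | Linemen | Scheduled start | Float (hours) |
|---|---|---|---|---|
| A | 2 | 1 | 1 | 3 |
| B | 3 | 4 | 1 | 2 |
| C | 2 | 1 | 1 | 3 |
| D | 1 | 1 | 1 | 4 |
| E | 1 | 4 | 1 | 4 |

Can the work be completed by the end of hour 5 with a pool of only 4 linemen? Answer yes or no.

Total lineman-hours = 21; over 5 hours the average is 21/5 > 4, so some hour must exceed 4.

no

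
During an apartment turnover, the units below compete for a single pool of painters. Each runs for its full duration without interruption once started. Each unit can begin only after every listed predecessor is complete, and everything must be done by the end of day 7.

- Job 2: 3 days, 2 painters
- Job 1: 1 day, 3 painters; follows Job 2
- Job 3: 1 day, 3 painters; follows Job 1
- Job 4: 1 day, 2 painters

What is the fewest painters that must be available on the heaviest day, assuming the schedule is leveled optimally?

3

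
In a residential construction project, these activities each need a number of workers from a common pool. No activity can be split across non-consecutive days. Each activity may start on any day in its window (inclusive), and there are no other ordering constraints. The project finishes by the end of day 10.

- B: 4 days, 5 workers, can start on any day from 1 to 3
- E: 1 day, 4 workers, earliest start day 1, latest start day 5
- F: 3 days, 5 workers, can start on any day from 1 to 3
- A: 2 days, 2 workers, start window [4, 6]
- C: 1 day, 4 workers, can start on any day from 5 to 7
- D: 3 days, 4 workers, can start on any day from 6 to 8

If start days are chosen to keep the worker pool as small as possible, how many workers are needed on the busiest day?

Early-start (B@1, E@1, F@1, A@4, C@5, D@6) gives peak 14: d1:14  d2:10  d3:10  d4:7  d5:6  d6:4  d7:4  d8:4  d9:0  d10:0.
Shift F→2, A→5.
Schedule B@1, E@1, F@2, A@5, C@5, D@6: d1:9  d2:10  d3:10  d4:10  d5:6  d6:6  d7:4  d8:4  d9:0  d10:0 — peak 10.

10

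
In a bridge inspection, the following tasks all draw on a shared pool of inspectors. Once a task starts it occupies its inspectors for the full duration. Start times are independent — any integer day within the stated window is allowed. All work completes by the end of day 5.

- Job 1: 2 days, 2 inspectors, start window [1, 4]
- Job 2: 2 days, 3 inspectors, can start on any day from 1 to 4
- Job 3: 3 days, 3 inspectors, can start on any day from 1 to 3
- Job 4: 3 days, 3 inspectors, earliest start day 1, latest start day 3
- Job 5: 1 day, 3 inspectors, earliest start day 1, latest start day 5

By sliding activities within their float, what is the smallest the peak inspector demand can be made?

8

Early-start (Job 1@1, Job 2@1, Job 3@1, Job 4@1, Job 5@1) gives peak 14: d1:14  d2:11  d3:6  d4:0  d5:0.
Shift Job 4→3, Job 5→4.
Schedule Job 1@1, Job 2@1, Job 3@1, Job 4@3, Job 5@4: d1:8  d2:8  d3:6  d4:6  d5:3 — peak 8.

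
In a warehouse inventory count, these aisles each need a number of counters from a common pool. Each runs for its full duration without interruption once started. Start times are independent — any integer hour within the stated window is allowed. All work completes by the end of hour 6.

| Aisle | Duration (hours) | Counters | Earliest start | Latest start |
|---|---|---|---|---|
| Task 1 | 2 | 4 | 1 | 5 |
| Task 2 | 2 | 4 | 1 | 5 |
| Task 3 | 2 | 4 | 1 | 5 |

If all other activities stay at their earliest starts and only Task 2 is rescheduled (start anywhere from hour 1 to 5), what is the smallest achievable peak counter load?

Task 2@1: h1:12  h2:12  h3:0  h4:0  h5:0  h6:0 → peak 12
Task 2@2: h1:8  h2:12  h3:4  h4:0  h5:0  h6:0 → peak 12
Task 2@3: h1:8  h2:8  h3:4  h4:4  h5:0  h6:0 → peak 8
Task 2@4: h1:8  h2:8  h3:0  h4:4  h5:4  h6:0 → peak 8
Task 2@5: h1:8  h2:8  h3:0  h4:0  h5:4  h6:4 → peak 8
Best is Task 2@3, peak 8.

8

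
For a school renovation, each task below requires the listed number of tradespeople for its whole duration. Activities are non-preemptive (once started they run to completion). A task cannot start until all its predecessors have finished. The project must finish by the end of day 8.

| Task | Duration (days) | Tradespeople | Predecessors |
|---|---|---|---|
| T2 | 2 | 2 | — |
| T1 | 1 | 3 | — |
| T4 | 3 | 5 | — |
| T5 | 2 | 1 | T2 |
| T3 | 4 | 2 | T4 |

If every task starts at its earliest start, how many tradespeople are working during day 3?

6

At early start, day 3 has: T4, T5.
Demand: 5 + 1 = 6.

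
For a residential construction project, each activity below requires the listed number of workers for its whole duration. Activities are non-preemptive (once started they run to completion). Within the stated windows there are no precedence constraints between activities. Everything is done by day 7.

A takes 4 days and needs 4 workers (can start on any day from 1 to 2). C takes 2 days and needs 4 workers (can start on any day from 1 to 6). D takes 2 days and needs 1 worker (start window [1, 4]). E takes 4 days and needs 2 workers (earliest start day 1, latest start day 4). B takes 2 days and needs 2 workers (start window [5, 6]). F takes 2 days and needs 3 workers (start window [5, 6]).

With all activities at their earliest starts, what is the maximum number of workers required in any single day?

11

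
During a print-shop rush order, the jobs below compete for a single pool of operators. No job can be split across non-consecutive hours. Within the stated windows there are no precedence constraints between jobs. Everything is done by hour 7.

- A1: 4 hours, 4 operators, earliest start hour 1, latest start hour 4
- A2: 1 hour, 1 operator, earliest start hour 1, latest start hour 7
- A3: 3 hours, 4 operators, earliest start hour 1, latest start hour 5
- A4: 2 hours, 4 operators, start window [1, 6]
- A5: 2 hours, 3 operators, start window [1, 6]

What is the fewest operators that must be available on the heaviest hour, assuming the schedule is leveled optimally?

8

Early-start (A1@1, A2@1, A3@1, A4@1, A5@1) gives peak 16: h1:16  h2:15  h3:8  h4:4  h5:0  h6:0  h7:0.
Shift A3→2, A4→5, A5→5.
Schedule A1@1, A2@1, A3@2, A4@5, A5@5: h1:5  h2:8  h3:8  h4:8  h5:7  h6:7  h7:0 — peak 8.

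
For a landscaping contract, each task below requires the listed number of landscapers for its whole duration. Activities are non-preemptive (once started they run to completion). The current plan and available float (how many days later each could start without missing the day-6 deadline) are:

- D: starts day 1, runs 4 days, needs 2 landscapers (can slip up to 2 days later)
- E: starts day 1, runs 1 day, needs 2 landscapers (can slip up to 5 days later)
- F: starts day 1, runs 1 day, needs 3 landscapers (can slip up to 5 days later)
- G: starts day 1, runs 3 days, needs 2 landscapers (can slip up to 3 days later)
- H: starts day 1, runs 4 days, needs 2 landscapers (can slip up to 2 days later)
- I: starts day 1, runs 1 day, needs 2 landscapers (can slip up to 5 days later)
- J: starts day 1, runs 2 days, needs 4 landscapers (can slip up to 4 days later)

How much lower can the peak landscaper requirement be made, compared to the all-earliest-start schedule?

Early-start peak: d1:17  d2:10  d3:6  d4:4  d5:0  d6:0 ⇒ 17.
Leveled (D@1, E@1, F@1, G@2, H@2, I@6, J@5): d1:7  d2:6  d3:6  d4:6  d5:6  d6:6 ⇒ 7.
Reduction 17 − 7 = 10.

10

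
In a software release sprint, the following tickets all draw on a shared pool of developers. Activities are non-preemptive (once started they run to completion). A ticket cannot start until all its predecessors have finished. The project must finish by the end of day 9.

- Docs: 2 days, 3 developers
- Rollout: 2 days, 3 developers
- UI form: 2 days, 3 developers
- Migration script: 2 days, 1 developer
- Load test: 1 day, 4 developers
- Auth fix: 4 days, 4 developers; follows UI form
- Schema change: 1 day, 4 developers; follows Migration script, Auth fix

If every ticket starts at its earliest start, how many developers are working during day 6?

At early start, day 6 has: Auth fix.
Demand: 4 = 4.

4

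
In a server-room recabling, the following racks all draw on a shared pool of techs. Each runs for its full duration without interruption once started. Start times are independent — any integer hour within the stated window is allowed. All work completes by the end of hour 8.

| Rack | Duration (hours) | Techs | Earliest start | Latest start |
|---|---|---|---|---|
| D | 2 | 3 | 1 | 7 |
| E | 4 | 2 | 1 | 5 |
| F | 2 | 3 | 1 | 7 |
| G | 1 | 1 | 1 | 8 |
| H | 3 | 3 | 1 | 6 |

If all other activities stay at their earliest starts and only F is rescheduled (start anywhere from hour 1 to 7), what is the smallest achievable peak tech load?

F@1: h1:12  h2:11  h3:5  h4:2  h5:0  h6:0  h7:0  h8:0 → peak 12
F@2: h1:9  h2:11  h3:8  h4:2  h5:0  h6:0  h7:0  h8:0 → peak 11
F@3: h1:9  h2:8  h3:8  h4:5  h5:0  h6:0  h7:0  h8:0 → peak 9
F@4: h1:9  h2:8  h3:5  h4:5  h5:3  h6:0  h7:0  h8:0 → peak 9
F@5: h1:9  h2:8  h3:5  h4:2  h5:3  h6:3  h7:0  h8:0 → peak 9
F@6: h1:9  h2:8  h3:5  h4:2  h5:0  h6:3  h7:3  h8:0 → peak 9
F@7: h1:9  h2:8  h3:5  h4:2  h5:0  h6:0  h7:3  h8:3 → peak 9
Best is F@3, peak 9.

9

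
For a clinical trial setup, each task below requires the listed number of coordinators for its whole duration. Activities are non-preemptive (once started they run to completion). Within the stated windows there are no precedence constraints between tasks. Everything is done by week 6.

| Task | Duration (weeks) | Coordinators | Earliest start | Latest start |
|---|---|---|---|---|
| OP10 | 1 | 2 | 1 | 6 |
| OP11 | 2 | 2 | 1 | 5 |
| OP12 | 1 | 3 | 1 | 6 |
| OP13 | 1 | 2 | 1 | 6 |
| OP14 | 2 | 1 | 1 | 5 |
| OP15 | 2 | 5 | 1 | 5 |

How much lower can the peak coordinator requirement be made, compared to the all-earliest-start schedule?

10

Early-start peak: w1:15  w2:8  w3:0  w4:0  w5:0  w6:0 ⇒ 15.
Leveled (OP10@1, OP11@1, OP12@2, OP13@3, OP14@3, OP15@5): w1:4  w2:5  w3:3  w4:1  w5:5  w6:5 ⇒ 5.
Reduction 15 − 5 = 10.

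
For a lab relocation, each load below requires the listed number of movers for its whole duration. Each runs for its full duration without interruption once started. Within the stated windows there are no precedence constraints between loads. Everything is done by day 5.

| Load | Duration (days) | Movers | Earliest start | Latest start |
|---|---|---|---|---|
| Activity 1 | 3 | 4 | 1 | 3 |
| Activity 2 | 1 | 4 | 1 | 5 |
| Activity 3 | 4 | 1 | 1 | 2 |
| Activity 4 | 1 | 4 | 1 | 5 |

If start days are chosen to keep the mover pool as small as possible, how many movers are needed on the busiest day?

Early-start (Activity 1@1, Activity 2@1, Activity 3@1, Activity 4@1) gives peak 13: d1:13  d2:5  d3:5  d4:1  d5:0.
Shift Activity 2→4, Activity 4→5.
Schedule Activity 1@1, Activity 2@4, Activity 3@1, Activity 4@5: d1:5  d2:5  d3:5  d4:5  d5:4 — peak 5.
Total mover-days = 24 over 5 days ⇒ peak ≥ ⌈24/5⌉ = 5, so 5 is optimal.

5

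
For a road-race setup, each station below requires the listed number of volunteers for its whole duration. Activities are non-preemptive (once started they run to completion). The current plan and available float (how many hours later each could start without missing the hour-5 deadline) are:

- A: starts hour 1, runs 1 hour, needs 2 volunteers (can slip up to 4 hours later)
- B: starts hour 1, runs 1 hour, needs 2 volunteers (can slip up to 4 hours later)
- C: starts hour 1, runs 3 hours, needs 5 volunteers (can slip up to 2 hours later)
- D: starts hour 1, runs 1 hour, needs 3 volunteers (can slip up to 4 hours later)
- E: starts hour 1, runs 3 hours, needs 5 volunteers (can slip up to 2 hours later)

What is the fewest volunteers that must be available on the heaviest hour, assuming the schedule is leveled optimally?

Early-start (A@1, B@1, C@1, D@1, E@1) gives peak 17: h1:17  h2:10  h3:10  h4:0  h5:0.
Shift D→2, E→3.
Schedule A@1, B@1, C@1, D@2, E@3: h1:9  h2:8  h3:10  h4:5  h5:5 — peak 10.

10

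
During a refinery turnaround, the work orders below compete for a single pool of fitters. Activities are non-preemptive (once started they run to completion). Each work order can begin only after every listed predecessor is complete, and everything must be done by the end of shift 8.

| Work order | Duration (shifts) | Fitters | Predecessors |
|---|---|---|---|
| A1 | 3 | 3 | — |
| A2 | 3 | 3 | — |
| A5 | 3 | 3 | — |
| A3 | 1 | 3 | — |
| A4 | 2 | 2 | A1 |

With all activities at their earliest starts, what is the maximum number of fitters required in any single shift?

Early-start schedule: A1@1, A2@1, A5@1, A3@1, A4@4.
Load per shift: shift 1: 12, shift 2: 9, shift 3: 9, shift 4: 2, shift 5: 2, shift 6: 0, shift 7: 0, shift 8: 0.
Peak is 12.

12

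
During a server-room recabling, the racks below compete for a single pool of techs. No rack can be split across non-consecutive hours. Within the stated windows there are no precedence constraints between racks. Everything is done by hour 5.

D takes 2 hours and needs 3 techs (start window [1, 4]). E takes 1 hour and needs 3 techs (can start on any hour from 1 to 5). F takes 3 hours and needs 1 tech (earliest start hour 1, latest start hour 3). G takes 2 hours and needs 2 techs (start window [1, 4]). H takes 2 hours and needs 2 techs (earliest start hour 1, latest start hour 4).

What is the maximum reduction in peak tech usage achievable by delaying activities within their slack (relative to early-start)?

7

Early-start peak: h1:11  h2:8  h3:1  h4:0  h5:0 ⇒ 11.
Leveled (D@1, E@3, F@1, G@4, H@4): h1:4  h2:4  h3:4  h4:4  h5:4 ⇒ 4.
Reduction 11 − 4 = 7.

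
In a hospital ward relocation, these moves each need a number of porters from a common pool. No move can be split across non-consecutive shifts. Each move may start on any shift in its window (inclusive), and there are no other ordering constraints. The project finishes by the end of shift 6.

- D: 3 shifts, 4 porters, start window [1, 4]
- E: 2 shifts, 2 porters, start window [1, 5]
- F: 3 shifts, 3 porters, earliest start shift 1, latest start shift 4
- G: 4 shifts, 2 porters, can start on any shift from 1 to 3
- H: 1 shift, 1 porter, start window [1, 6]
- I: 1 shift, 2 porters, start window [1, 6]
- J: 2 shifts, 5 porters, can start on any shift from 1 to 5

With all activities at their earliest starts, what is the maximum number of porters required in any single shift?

19

Early-start schedule: D@1, E@1, F@1, G@1, H@1, I@1, J@1.
Load per shift: shift 1: 19, shift 2: 16, shift 3: 9, shift 4: 2, shift 5: 0, shift 6: 0.
Peak is 19.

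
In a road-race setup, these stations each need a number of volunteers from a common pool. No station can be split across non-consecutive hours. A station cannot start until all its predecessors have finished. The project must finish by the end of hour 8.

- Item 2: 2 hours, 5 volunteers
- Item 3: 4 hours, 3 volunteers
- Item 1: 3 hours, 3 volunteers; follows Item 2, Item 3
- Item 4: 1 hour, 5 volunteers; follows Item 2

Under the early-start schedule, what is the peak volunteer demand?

Early-start schedule: Item 2@1, Item 3@1, Item 1@5, Item 4@3.
Load per hour: hour 1: 8, hour 2: 8, hour 3: 8, hour 4: 3, hour 5: 3, hour 6: 3, hour 7: 3, hour 8: 0.
Peak is 8.

8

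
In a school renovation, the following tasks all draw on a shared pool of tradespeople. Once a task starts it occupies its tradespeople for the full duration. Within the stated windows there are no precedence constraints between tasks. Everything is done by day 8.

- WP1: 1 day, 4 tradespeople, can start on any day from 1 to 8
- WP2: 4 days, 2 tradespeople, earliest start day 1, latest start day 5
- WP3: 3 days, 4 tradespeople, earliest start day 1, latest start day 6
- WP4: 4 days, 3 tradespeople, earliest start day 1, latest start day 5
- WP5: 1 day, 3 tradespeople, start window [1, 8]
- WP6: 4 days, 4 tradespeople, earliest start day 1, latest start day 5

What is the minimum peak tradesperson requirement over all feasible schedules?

8

Early-start (WP1@1, WP2@1, WP3@1, WP4@1, WP5@1, WP6@1) gives peak 20: d1:20  d2:13  d3:13  d4:9  d5:0  d6:0  d7:0  d8:0.
Shift WP3→6, WP4→2, WP5→2, WP6→5.
Schedule WP1@1, WP2@1, WP3@6, WP4@2, WP5@2, WP6@5: d1:6  d2:8  d3:5  d4:5  d5:7  d6:8  d7:8  d8:8 — peak 8.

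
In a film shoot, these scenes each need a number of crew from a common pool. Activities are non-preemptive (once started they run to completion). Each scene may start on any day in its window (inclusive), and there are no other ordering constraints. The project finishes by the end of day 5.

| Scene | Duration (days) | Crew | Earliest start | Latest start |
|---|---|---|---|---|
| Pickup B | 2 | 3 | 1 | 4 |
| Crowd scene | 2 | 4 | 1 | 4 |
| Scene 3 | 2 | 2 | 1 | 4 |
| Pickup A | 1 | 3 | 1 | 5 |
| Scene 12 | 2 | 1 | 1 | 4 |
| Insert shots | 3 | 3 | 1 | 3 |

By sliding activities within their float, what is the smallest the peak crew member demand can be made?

7

Early-start (Pickup B@1, Crowd scene@1, Scene 3@1, Pickup A@1, Scene 12@1, Insert shots@1) gives peak 16: d1:16  d2:13  d3:3  d4:0  d5:0.
Shift Scene 3→3, Pickup A→5, Scene 12→3, Insert shots→3.
Schedule Pickup B@1, Crowd scene@1, Scene 3@3, Pickup A@5, Scene 12@3, Insert shots@3: d1:7  d2:7  d3:6  d4:6  d5:6 — peak 7.
Total crew member-days = 32 over 5 days ⇒ peak ≥ ⌈32/5⌉ = 7, so 7 is optimal.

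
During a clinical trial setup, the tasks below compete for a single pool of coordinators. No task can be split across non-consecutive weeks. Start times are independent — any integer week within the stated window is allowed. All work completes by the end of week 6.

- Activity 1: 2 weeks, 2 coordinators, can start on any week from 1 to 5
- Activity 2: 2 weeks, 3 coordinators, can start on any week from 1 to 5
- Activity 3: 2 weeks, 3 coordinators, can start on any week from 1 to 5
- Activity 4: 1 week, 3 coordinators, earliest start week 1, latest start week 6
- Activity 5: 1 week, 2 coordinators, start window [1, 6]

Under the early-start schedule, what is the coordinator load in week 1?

At early start, week 1 has: Activity 1, Activity 2, Activity 3, Activity 4, Activity 5.
Demand: 2 + 3 + 3 + 3 + 2 = 13.

13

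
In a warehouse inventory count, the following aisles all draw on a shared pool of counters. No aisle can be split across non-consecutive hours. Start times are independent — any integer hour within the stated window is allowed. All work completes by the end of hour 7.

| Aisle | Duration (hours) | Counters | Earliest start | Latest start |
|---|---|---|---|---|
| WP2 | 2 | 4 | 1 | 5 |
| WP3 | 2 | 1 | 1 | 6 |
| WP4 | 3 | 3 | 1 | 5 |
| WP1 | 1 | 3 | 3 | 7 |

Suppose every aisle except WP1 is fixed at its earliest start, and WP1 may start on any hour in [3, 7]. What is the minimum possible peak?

8

WP1@3: h1:8  h2:8  h3:6  h4:0  h5:0  h6:0  h7:0 → peak 8
WP1@4: h1:8  h2:8  h3:3  h4:3  h5:0  h6:0  h7:0 → peak 8
WP1@5: h1:8  h2:8  h3:3  h4:0  h5:3  h6:0  h7:0 → peak 8
WP1@6: h1:8  h2:8  h3:3  h4:0  h5:0  h6:3  h7:0 → peak 8
WP1@7: h1:8  h2:8  h3:3  h4:0  h5:0  h6:0  h7:3 → peak 8
Best is WP1@3, peak 8.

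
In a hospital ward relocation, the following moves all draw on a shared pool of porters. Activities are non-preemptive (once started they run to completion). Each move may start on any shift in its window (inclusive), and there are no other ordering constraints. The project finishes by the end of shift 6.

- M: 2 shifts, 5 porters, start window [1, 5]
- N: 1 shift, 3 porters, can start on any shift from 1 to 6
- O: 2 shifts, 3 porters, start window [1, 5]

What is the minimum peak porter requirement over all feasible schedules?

5

Early-start (M@1, N@1, O@1) gives peak 11: s1:11  s2:8  s3:0  s4:0  s5:0  s6:0.
Shift N→3, O→4.
Schedule M@1, N@3, O@4: s1:5  s2:5  s3:3  s4:3  s5:3  s6:0 — peak 5.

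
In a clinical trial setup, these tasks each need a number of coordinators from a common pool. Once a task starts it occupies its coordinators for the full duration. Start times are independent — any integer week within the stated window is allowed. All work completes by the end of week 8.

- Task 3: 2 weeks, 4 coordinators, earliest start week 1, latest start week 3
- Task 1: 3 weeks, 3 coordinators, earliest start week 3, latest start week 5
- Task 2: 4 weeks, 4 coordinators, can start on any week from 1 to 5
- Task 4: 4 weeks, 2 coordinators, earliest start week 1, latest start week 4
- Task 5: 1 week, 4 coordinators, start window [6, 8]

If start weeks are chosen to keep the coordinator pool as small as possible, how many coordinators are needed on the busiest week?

Early-start (Task 3@1, Task 1@3, Task 2@1, Task 4@1, Task 5@6) gives peak 10: w1:10  w2:10  w3:9  w4:9  w5:3  w6:4  w7:0  w8:0.
Shift Task 1→5, Task 2→3, Task 5→7.
Schedule Task 3@1, Task 1@5, Task 2@3, Task 4@1, Task 5@7: w1:6  w2:6  w3:6  w4:6  w5:7  w6:7  w7:7  w8:0 — peak 7.

7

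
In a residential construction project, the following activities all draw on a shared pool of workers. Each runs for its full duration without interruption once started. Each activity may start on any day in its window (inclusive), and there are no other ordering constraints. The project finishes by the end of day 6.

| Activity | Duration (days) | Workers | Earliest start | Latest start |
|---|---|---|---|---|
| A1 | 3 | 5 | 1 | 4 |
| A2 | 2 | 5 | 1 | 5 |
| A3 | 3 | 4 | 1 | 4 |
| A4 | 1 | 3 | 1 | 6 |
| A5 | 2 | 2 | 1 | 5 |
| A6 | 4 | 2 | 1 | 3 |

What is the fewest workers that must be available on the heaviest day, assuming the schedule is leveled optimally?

Early-start (A1@1, A2@1, A3@1, A4@1, A5@1, A6@1) gives peak 21: d1:21  d2:18  d3:11  d4:2  d5:0  d6:0.
Shift A2→5, A3→4, A4→4.
Schedule A1@1, A2@5, A3@4, A4@4, A5@1, A6@1: d1:9  d2:9  d3:7  d4:9  d5:9  d6:9 — peak 9.
Total worker-days = 52 over 6 days ⇒ peak ≥ ⌈52/6⌉ = 9, so 9 is optimal.

9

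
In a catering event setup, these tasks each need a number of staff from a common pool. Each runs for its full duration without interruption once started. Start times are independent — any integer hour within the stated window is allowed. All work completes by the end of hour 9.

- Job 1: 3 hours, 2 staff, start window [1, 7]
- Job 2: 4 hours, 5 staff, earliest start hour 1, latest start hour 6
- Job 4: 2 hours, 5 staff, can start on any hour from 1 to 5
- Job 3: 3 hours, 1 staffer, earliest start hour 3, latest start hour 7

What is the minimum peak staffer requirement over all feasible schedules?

5

Early-start (Job 1@1, Job 2@1, Job 4@1, Job 3@3) gives peak 12: h1:12  h2:12  h3:8  h4:6  h5:1  h6:0  h7:0  h8:0  h9:0.
Shift Job 1→3, Job 2→6.
Schedule Job 1@3, Job 2@6, Job 4@1, Job 3@3: h1:5  h2:5  h3:3  h4:3  h5:3  h6:5  h7:5  h8:5  h9:5 — peak 5.
Total staffer-hours = 39 over 9 hours ⇒ peak ≥ ⌈39/9⌉ = 5, so 5 is optimal.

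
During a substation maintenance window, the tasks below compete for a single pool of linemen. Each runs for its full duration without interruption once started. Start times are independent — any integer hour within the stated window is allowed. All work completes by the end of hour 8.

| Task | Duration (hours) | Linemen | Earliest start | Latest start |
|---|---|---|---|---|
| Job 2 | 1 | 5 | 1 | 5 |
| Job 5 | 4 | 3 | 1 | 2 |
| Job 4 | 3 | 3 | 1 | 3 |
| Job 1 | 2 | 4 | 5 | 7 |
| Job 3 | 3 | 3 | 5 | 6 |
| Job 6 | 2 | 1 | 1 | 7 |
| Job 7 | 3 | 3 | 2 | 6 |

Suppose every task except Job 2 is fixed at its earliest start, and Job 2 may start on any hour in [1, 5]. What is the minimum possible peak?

Job 2@1: h1:12  h2:10  h3:9  h4:6  h5:7  h6:7  h7:3  h8:0 → peak 12
Job 2@2: h1:7  h2:15  h3:9  h4:6  h5:7  h6:7  h7:3  h8:0 → peak 15
Job 2@3: h1:7  h2:10  h3:14  h4:6  h5:7  h6:7  h7:3  h8:0 → peak 14
Job 2@4: h1:7  h2:10  h3:9  h4:11  h5:7  h6:7  h7:3  h8:0 → peak 11
Job 2@5: h1:7  h2:10  h3:9  h4:6  h5:12  h6:7  h7:3  h8:0 → peak 12
Best is Job 2@4, peak 11.

11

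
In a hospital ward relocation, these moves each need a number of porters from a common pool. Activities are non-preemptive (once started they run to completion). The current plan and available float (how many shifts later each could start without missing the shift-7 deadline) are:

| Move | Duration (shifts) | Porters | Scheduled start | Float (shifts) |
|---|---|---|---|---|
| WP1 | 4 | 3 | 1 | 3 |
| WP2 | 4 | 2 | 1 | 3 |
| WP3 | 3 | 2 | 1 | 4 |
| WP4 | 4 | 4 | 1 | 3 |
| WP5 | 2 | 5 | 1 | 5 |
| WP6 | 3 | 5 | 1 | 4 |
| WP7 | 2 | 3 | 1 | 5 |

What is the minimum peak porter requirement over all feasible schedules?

11

Early-start (WP1@1, WP2@1, WP3@1, WP4@1, WP5@1, WP6@1, WP7@1) gives peak 24: s1:24  s2:24  s3:16  s4:9  s5:0  s6:0  s7:0.
Shift WP2→4, WP3→3, WP4→4, WP5→6.
Schedule WP1@1, WP2@4, WP3@3, WP4@4, WP5@6, WP6@1, WP7@1: s1:11  s2:11  s3:10  s4:11  s5:8  s6:11  s7:11 — peak 11.
Total porter-shifts = 73 over 7 shifts ⇒ peak ≥ ⌈73/7⌉ = 11, so 11 is optimal.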